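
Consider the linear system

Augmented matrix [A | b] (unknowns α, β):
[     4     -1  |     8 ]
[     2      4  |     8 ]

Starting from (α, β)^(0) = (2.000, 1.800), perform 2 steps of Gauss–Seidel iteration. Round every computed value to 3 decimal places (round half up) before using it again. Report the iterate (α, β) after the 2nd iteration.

Iteration 1:
  α = (8 - (-1)·1.800) / (4) = 2.450
  β = (8 - (2)·2.450) / (4) = 0.775
Iteration 2:
  α = (8 - (-1)·0.775) / (4) = 2.194
  β = (8 - (2)·2.194) / (4) = 0.903

(2.194, 0.903)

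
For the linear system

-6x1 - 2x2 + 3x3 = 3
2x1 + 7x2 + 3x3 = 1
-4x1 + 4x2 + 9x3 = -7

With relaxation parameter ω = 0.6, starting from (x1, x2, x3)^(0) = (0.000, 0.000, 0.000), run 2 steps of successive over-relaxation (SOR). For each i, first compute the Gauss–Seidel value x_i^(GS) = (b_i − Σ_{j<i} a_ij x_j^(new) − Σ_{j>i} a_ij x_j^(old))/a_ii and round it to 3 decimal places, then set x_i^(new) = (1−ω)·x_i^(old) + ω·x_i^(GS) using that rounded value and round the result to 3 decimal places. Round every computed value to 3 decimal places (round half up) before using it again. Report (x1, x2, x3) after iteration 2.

Iteration 1:
  x1: GS value = (3 - (-2)·0.000 - (3)·0.000) / (-6) = -0.500;  x1 ← (1−ω)·0.000 + ω·-0.500 = -0.300
  x2: GS value = (1 - (2)·-0.300 - (3)·0.000) / (7) = 0.229;  x2 ← (1−ω)·0.000 + ω·0.229 = 0.137
  x3: GS value = (-7 - (-4)·-0.300 - (4)·0.137) / (9) = -0.972;  x3 ← (1−ω)·0.000 + ω·-0.972 = -0.583
Iteration 2:
  x1: GS value = (3 - (-2)·0.137 - (3)·-0.583) / (-6) = -0.837;  x1 ← (1−ω)·-0.300 + ω·-0.837 = -0.622
  x2: GS value = (1 - (2)·-0.622 - (3)·-0.583) / (7) = 0.570;  x2 ← (1−ω)·0.137 + ω·0.570 = 0.397
  x3: GS value = (-7 - (-4)·-0.622 - (4)·0.397) / (9) = -1.231;  x3 ← (1−ω)·-0.583 + ω·-1.231 = -0.972

(-0.622, 0.397, -0.972)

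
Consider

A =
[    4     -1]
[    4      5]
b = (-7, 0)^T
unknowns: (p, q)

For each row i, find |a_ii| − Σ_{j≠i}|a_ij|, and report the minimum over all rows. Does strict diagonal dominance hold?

row 1: |4| − (1) = 3
row 2: |5| − (4) = 1
minimum over rows = 1 → strictly diagonally dominant (convergence guaranteed)

1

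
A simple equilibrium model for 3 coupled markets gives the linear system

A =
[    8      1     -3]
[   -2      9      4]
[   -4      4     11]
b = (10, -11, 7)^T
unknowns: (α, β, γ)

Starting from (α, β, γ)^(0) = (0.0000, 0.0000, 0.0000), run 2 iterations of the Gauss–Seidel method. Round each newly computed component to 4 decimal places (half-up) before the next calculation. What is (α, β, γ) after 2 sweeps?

Iteration 1:
  α = (10 - (1)·0.0000 - (-3)·0.0000) / (8) = 1.2500
  β = (-11 - (-2)·1.2500 - (4)·0.0000) / (9) = -0.9444
  γ = (7 - (-4)·1.2500 - (4)·-0.9444) / (11) = 1.4343
Iteration 2:
  α = (10 - (1)·-0.9444 - (-3)·1.4343) / (8) = 1.9059
  β = (-11 - (-2)·1.9059 - (4)·1.4343) / (9) = -1.4362
  γ = (7 - (-4)·1.9059 - (4)·-1.4362) / (11) = 1.8517

(1.9059, -1.4362, 1.8517)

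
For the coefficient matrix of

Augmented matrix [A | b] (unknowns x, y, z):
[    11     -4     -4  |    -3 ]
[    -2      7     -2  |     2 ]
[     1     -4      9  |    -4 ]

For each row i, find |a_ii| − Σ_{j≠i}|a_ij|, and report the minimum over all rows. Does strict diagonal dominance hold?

3

row 1: |11| − (4+4) = 3
row 2: |7| − (2+2) = 3
row 3: |9| − (1+4) = 4
minimum over rows = 3 → strictly diagonally dominant (convergence guaranteed)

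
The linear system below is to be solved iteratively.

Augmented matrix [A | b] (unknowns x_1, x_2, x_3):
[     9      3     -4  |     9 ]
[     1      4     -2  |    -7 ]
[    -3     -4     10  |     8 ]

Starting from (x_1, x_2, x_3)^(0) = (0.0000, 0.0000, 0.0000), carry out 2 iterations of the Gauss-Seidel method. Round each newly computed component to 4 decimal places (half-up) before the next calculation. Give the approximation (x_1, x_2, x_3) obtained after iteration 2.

Iteration 1:
  x_1 = (9 - (3)·0.0000 - (-4)·0.0000) / (9) = 1.0000
  x_2 = (-7 - (1)·1.0000 - (-2)·0.0000) / (4) = -2.0000
  x_3 = (8 - (-3)·1.0000 - (-4)·-2.0000) / (10) = 0.3000
Iteration 2:
  x_1 = (9 - (3)·-2.0000 - (-4)·0.3000) / (9) = 1.8000
  x_2 = (-7 - (1)·1.8000 - (-2)·0.3000) / (4) = -2.0500
  x_3 = (8 - (-3)·1.8000 - (-4)·-2.0500) / (10) = 0.5200

(1.8000, -2.0500, 0.5200)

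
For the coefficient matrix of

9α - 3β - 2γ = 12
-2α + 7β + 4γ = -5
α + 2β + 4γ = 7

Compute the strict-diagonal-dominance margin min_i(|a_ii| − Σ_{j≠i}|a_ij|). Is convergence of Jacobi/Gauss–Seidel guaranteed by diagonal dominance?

row 1: |9| − (3+2) = 4
row 2: |7| − (2+4) = 1
row 3: |4| − (1+2) = 1
minimum over rows = 1 → strictly diagonally dominant (convergence guaranteed)

1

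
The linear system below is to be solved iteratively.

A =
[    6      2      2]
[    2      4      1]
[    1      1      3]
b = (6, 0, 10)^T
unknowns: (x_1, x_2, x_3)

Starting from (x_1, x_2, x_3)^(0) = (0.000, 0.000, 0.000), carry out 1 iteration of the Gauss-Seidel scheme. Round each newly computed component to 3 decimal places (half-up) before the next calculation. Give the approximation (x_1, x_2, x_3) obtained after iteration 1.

(1.000, -0.500, 3.167)

Iteration 1:
  x_1 = (6 - (2)·0.000 - (2)·0.000) / (6) = 1.000
  x_2 = (0 - (2)·1.000 - (1)·0.000) / (4) = -0.500
  x_3 = (10 - (1)·1.000 - (1)·-0.500) / (3) = 3.167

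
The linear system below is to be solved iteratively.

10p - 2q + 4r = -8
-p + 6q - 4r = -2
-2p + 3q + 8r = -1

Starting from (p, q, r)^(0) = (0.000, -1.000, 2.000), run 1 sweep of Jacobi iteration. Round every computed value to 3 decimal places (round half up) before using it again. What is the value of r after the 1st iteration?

Iteration 1:
  p = (-8 - (-2)·-1.000 - (4)·2.000) / (10) = -1.800
  q = (-2 - (-1)·0.000 - (-4)·2.000) / (6) = 1.000
  r = (-1 - (-2)·0.000 - (3)·-1.000) / (8) = 0.250

0.250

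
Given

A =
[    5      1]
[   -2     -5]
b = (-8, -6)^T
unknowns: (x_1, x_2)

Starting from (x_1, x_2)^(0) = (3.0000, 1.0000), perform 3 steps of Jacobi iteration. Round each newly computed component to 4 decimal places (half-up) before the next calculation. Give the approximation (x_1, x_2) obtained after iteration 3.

Iteration 1:
  x_1 = (-8 - (1)·1.0000) / (5) = -1.8000
  x_2 = (-6 - (-2)·3.0000) / (-5) = 0.0000
Iteration 2:
  x_1 = (-8 - (1)·0.0000) / (5) = -1.6000
  x_2 = (-6 - (-2)·-1.8000) / (-5) = 1.9200
Iteration 3:
  x_1 = (-8 - (1)·1.9200) / (5) = -1.9840
  x_2 = (-6 - (-2)·-1.6000) / (-5) = 1.8400

(-1.9840, 1.8400)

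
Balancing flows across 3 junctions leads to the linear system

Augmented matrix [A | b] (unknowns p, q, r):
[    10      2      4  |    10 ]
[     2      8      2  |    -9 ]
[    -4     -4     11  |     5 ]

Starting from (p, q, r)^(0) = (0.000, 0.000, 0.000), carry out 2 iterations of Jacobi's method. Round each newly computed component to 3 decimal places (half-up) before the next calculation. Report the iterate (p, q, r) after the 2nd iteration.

Iteration 1:
  p = (10 - (2)·0.000 - (4)·0.000) / (10) = 1.000
  q = (-9 - (2)·0.000 - (2)·0.000) / (8) = -1.125
  r = (5 - (-4)·0.000 - (-4)·0.000) / (11) = 0.455
Iteration 2:
  p = (10 - (2)·-1.125 - (4)·0.455) / (10) = 1.043
  q = (-9 - (2)·1.000 - (2)·0.455) / (8) = -1.489
  r = (5 - (-4)·1.000 - (-4)·-1.125) / (11) = 0.409

(1.043, -1.489, 0.409)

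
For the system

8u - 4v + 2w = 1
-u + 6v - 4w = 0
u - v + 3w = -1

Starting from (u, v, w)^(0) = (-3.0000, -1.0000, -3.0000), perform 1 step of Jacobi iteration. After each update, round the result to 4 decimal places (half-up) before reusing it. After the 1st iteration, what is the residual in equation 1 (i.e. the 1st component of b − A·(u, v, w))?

Iteration 1:
  u = (1 - (-4)·-1.0000 - (2)·-3.0000) / (8) = 0.3750
  v = (0 - (-1)·-3.0000 - (-4)·-3.0000) / (6) = -2.5000
  w = (-1 - (1)·-3.0000 - (-1)·-1.0000) / (3) = 0.3333
Residual b − A·x = (-12.6666, 16.7082, -4.8749)

-12.6666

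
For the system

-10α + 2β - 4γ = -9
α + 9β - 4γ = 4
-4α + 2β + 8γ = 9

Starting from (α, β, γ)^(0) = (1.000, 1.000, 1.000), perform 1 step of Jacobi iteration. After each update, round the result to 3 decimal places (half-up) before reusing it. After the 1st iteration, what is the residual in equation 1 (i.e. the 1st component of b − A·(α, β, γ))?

Iteration 1:
  α = (-9 - (2)·1.000 - (-4)·1.000) / (-10) = 0.700
  β = (4 - (1)·1.000 - (-4)·1.000) / (9) = 0.778
  γ = (9 - (-4)·1.000 - (2)·1.000) / (8) = 1.375
Residual b − A·x = (1.944, 1.798, -0.756)

1.944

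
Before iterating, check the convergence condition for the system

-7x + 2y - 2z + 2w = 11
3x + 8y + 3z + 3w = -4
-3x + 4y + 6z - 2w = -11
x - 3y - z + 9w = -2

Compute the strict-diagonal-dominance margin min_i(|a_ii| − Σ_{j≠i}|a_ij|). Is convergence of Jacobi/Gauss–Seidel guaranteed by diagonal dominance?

row 1: |-7| − (2+2+2) = 1
row 2: |8| − (3+3+3) = -1
row 3: |6| − (3+4+2) = -3
row 4: |9| − (1+3+1) = 4
minimum over rows = -3 → not strictly diagonally dominant

-3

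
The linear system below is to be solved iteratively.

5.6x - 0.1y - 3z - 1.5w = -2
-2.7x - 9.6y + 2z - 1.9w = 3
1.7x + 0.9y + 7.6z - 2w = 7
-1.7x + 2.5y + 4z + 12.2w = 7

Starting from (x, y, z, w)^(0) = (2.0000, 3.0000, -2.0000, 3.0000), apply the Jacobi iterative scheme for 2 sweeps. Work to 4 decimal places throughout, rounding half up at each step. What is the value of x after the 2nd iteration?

Iteration 1:
  x = (-2 - (-0.1)·3.0000 - (-3)·-2.0000 - (-1.5)·3.0000) / (5.6) = -0.5714
  y = (3 - (-2.7)·2.0000 - (2)·-2.0000 - (-1.9)·3.0000) / (-9.6) = -1.8854
  z = (7 - (1.7)·2.0000 - (0.9)·3.0000 - (-2)·3.0000) / (7.6) = 0.9079
  w = (7 - (-1.7)·2.0000 - (2.5)·3.0000 - (4)·-2.0000) / (12.2) = 0.8934
Iteration 2:
  x = (-2 - (-0.1)·-1.8854 - (-3)·0.9079 - (-1.5)·0.8934) / (5.6) = 0.3349
  y = (3 - (-2.7)·-0.5714 - (2)·0.9079 - (-1.9)·0.8934) / (-9.6) = -0.1395
  z = (7 - (1.7)·-0.5714 - (0.9)·-1.8854 - (-2)·0.8934) / (7.6) = 1.5072
  w = (7 - (-1.7)·-0.5714 - (2.5)·-1.8854 - (4)·0.9079) / (12.2) = 0.5828

0.3349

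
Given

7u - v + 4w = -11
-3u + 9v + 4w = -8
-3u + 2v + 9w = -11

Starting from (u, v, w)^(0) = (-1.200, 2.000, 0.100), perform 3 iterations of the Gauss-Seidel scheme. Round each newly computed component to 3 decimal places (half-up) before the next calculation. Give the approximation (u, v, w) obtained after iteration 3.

(-0.850, -0.543, -1.385)

Iteration 1:
  u = (-11 - (-1)·2.000 - (4)·0.100) / (7) = -1.343
  v = (-8 - (-3)·-1.343 - (4)·0.100) / (9) = -1.381
  w = (-11 - (-3)·-1.343 - (2)·-1.381) / (9) = -1.363
Iteration 2:
  u = (-11 - (-1)·-1.381 - (4)·-1.363) / (7) = -0.990
  v = (-8 - (-3)·-0.990 - (4)·-1.363) / (9) = -0.613
  w = (-11 - (-3)·-0.990 - (2)·-0.613) / (9) = -1.416
Iteration 3:
  u = (-11 - (-1)·-0.613 - (4)·-1.416) / (7) = -0.850
  v = (-8 - (-3)·-0.850 - (4)·-1.416) / (9) = -0.543
  w = (-11 - (-3)·-0.850 - (2)·-0.543) / (9) = -1.385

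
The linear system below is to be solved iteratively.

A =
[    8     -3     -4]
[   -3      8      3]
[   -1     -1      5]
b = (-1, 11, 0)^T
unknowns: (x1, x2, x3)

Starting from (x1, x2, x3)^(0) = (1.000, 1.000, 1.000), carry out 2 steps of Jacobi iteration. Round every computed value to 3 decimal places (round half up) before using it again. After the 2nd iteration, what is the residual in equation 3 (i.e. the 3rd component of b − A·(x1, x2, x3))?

Iteration 1:
  x1 = (-1 - (-3)·1.000 - (-4)·1.000) / (8) = 0.750
  x2 = (11 - (-3)·1.000 - (3)·1.000) / (8) = 1.375
  x3 = (0 - (-1)·1.000 - (-1)·1.000) / (5) = 0.400
Iteration 2:
  x1 = (-1 - (-3)·1.375 - (-4)·0.400) / (8) = 0.591
  x2 = (11 - (-3)·0.750 - (3)·0.400) / (8) = 1.506
  x3 = (0 - (-1)·0.750 - (-1)·1.375) / (5) = 0.425
Residual b − A·x = (0.490, -0.550, -0.028)

-0.028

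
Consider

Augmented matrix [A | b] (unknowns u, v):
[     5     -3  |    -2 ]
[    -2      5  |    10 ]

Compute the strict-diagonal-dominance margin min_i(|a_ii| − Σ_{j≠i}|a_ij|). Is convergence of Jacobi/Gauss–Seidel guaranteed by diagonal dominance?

row 1: |5| − (3) = 2
row 2: |5| − (2) = 3
minimum over rows = 2 → strictly diagonally dominant (convergence guaranteed)

2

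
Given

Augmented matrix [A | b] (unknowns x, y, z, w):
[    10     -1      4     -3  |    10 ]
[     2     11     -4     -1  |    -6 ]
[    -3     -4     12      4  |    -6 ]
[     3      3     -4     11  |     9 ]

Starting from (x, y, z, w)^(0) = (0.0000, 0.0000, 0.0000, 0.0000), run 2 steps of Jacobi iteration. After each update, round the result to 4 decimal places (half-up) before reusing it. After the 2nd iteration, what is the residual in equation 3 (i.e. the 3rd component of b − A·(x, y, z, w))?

Iteration 1:
  x = (10 - (-1)·0.0000 - (4)·0.0000 - (-3)·0.0000) / (10) = 1.0000
  y = (-6 - (2)·0.0000 - (-4)·0.0000 - (-1)·0.0000) / (11) = -0.5455
  z = (-6 - (-3)·0.0000 - (-4)·0.0000 - (4)·0.0000) / (12) = -0.5000
  w = (9 - (3)·0.0000 - (3)·0.0000 - (-4)·0.0000) / (11) = 0.8182
Iteration 2:
  x = (10 - (-1)·-0.5455 - (4)·-0.5000 - (-3)·0.8182) / (10) = 1.3909
  y = (-6 - (2)·1.0000 - (-4)·-0.5000 - (-1)·0.8182) / (11) = -0.8347
  z = (-6 - (-3)·1.0000 - (-4)·-0.5455 - (4)·0.8182) / (12) = -0.7046
  w = (9 - (3)·1.0000 - (3)·-0.5455 - (-4)·-0.5000) / (11) = 0.5124
Residual b − A·x = (-0.3881, -1.9061, 1.2395, -1.1234)

1.2395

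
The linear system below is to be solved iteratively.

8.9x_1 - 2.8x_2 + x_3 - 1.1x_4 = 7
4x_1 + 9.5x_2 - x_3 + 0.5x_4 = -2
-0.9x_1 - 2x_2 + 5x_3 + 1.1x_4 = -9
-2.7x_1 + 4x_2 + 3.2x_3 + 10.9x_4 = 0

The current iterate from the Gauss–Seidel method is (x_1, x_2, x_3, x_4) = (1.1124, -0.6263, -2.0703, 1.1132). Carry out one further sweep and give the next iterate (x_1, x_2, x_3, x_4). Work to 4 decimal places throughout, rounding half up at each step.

One sweep:
  x_1 = (7 - (-2.8)·-0.6263 - (1)·-2.0703 - (-1.1)·1.1132) / (8.9) = 0.9597
  x_2 = (-2 - (4)·0.9597 - (-1)·-2.0703 - (0.5)·1.1132) / (9.5) = -0.8911
  x_3 = (-9 - (-0.9)·0.9597 - (-2)·-0.8911 - (1.1)·1.1132) / (5) = -2.2286
  x_4 = (0 - (-2.7)·0.9597 - (4)·-0.8911 - (3.2)·-2.2286) / (10.9) = 1.2190

(0.9597, -0.8911, -2.2286, 1.2190)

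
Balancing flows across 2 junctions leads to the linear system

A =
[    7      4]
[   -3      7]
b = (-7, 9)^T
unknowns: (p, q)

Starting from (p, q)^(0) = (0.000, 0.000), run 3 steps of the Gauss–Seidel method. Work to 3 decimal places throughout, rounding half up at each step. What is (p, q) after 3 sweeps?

(-1.370, 0.699)

Iteration 1:
  p = (-7 - (4)·0.000) / (7) = -1.000
  q = (9 - (-3)·-1.000) / (7) = 0.857
Iteration 2:
  p = (-7 - (4)·0.857) / (7) = -1.490
  q = (9 - (-3)·-1.490) / (7) = 0.647
Iteration 3:
  p = (-7 - (4)·0.647) / (7) = -1.370
  q = (9 - (-3)·-1.370) / (7) = 0.699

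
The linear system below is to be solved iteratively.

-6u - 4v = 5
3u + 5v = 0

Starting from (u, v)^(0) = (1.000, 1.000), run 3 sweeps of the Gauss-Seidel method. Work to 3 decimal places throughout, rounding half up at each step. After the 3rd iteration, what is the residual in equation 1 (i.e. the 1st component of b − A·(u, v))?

-0.066

Iteration 1:
  u = (5 - (-4)·1.000) / (-6) = -1.500
  v = (0 - (3)·-1.500) / (5) = 0.900
Iteration 2:
  u = (5 - (-4)·0.900) / (-6) = -1.433
  v = (0 - (3)·-1.433) / (5) = 0.860
Iteration 3:
  u = (5 - (-4)·0.860) / (-6) = -1.407
  v = (0 - (3)·-1.407) / (5) = 0.844
Residual b − A·x = (-0.066, 0.001)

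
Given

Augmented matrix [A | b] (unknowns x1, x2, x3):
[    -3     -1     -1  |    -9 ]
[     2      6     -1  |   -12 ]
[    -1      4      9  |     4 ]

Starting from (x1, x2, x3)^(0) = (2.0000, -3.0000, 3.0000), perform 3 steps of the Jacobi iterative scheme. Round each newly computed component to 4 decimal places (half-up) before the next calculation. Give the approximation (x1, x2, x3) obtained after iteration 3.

Iteration 1:
  x1 = (-9 - (-1)·-3.0000 - (-1)·3.0000) / (-3) = 3.0000
  x2 = (-12 - (2)·2.0000 - (-1)·3.0000) / (6) = -2.1667
  x3 = (4 - (-1)·2.0000 - (4)·-3.0000) / (9) = 2.0000
Iteration 2:
  x1 = (-9 - (-1)·-2.1667 - (-1)·2.0000) / (-3) = 3.0556
  x2 = (-12 - (2)·3.0000 - (-1)·2.0000) / (6) = -2.6667
  x3 = (4 - (-1)·3.0000 - (4)·-2.1667) / (9) = 1.7408
Iteration 3:
  x1 = (-9 - (-1)·-2.6667 - (-1)·1.7408) / (-3) = 3.3086
  x2 = (-12 - (2)·3.0556 - (-1)·1.7408) / (6) = -2.7284
  x3 = (4 - (-1)·3.0556 - (4)·-2.6667) / (9) = 1.9692

(3.3086, -2.7284, 1.9692)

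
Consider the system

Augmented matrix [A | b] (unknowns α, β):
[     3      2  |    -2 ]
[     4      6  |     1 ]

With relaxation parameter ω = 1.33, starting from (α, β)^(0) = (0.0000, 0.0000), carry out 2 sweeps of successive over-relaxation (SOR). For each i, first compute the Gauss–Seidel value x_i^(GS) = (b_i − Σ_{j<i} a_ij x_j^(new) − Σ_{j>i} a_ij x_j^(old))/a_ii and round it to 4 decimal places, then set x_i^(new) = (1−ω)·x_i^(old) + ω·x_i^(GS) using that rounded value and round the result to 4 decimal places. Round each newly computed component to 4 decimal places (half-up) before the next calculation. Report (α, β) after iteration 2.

(-1.4877, 1.2082)

Iteration 1:
  α: GS value = (-2 - (2)·0.0000) / (3) = -0.6667;  α ← (1−ω)·0.0000 + ω·-0.6667 = -0.8867
  β: GS value = (1 - (4)·-0.8867) / (6) = 0.7578;  β ← (1−ω)·0.0000 + ω·0.7578 = 1.0079
Iteration 2:
  α: GS value = (-2 - (2)·1.0079) / (3) = -1.3386;  α ← (1−ω)·-0.8867 + ω·-1.3386 = -1.4877
  β: GS value = (1 - (4)·-1.4877) / (6) = 1.1585;  β ← (1−ω)·1.0079 + ω·1.1585 = 1.2082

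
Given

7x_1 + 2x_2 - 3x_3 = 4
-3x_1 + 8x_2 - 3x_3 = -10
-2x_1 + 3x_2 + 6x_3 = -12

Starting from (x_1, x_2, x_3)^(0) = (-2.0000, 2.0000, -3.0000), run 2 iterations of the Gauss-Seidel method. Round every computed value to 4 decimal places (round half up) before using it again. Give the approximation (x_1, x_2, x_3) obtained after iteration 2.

(0.9592, -1.2653, -1.0476)

Iteration 1:
  x_1 = (4 - (2)·2.0000 - (-3)·-3.0000) / (7) = -1.2857
  x_2 = (-10 - (-3)·-1.2857 - (-3)·-3.0000) / (8) = -2.8571
  x_3 = (-12 - (-2)·-1.2857 - (3)·-2.8571) / (6) = -1.0000
Iteration 2:
  x_1 = (4 - (2)·-2.8571 - (-3)·-1.0000) / (7) = 0.9592
  x_2 = (-10 - (-3)·0.9592 - (-3)·-1.0000) / (8) = -1.2653
  x_3 = (-12 - (-2)·0.9592 - (3)·-1.2653) / (6) = -1.0476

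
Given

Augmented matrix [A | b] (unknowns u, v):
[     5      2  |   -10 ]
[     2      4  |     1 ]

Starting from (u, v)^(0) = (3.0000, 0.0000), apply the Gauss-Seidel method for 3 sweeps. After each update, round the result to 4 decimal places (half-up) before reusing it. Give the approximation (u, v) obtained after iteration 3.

Iteration 1:
  u = (-10 - (2)·0.0000) / (5) = -2.0000
  v = (1 - (2)·-2.0000) / (4) = 1.2500
Iteration 2:
  u = (-10 - (2)·1.2500) / (5) = -2.5000
  v = (1 - (2)·-2.5000) / (4) = 1.5000
Iteration 3:
  u = (-10 - (2)·1.5000) / (5) = -2.6000
  v = (1 - (2)·-2.6000) / (4) = 1.5500

(-2.6000, 1.5500)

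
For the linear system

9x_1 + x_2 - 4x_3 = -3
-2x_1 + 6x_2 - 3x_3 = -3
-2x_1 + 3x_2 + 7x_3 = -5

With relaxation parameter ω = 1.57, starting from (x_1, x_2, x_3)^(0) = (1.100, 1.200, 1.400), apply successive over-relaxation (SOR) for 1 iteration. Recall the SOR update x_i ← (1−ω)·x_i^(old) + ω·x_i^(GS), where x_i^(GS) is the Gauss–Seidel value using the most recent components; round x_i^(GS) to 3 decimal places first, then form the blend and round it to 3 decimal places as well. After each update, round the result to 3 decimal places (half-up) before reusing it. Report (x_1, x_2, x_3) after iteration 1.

(-0.382, -0.569, -1.709)

Iteration 1:
  x_1: GS value = (-3 - (1)·1.200 - (-4)·1.400) / (9) = 0.156;  x_1 ← (1−ω)·1.100 + ω·0.156 = -0.382
  x_2: GS value = (-3 - (-2)·-0.382 - (-3)·1.400) / (6) = 0.073;  x_2 ← (1−ω)·1.200 + ω·0.073 = -0.569
  x_3: GS value = (-5 - (-2)·-0.382 - (3)·-0.569) / (7) = -0.580;  x_3 ← (1−ω)·1.400 + ω·-0.580 = -1.709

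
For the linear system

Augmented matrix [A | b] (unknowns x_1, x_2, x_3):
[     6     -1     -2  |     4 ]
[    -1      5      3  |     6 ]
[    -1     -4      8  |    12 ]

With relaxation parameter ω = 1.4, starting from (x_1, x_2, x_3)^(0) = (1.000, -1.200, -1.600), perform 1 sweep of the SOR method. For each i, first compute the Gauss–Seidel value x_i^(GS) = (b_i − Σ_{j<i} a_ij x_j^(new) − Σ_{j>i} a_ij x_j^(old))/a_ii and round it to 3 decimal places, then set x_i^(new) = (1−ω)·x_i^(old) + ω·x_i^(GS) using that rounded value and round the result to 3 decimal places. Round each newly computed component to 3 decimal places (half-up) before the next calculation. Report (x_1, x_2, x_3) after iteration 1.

(-0.494, 3.365, 5.009)

Iteration 1:
  x_1: GS value = (4 - (-1)·-1.200 - (-2)·-1.600) / (6) = -0.067;  x_1 ← (1−ω)·1.000 + ω·-0.067 = -0.494
  x_2: GS value = (6 - (-1)·-0.494 - (3)·-1.600) / (5) = 2.061;  x_2 ← (1−ω)·-1.200 + ω·2.061 = 3.365
  x_3: GS value = (12 - (-1)·-0.494 - (-4)·3.365) / (8) = 3.121;  x_3 ← (1−ω)·-1.600 + ω·3.121 = 5.009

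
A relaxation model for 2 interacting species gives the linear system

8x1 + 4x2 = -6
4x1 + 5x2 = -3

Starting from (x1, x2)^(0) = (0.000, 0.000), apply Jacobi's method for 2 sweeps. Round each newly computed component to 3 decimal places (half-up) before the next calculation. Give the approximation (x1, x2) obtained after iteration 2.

(-0.450, 0.000)

Iteration 1:
  x1 = (-6 - (4)·0.000) / (8) = -0.750
  x2 = (-3 - (4)·0.000) / (5) = -0.600
Iteration 2:
  x1 = (-6 - (4)·-0.600) / (8) = -0.450
  x2 = (-3 - (4)·-0.750) / (5) = 0.000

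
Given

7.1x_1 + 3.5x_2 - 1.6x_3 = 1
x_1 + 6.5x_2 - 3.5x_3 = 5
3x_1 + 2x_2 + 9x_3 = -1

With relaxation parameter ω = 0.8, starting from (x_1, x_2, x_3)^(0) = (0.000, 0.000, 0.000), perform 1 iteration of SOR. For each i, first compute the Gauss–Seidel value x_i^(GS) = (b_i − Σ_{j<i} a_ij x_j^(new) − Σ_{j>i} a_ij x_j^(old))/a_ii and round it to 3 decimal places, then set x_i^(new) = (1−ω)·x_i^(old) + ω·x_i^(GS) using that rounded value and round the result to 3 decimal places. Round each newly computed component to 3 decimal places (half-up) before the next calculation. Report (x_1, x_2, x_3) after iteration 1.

(0.113, 0.602, -0.226)

Iteration 1:
  x_1: GS value = (1 - (3.5)·0.000 - (-1.6)·0.000) / (7.1) = 0.141;  x_1 ← (1−ω)·0.000 + ω·0.141 = 0.113
  x_2: GS value = (5 - (1)·0.113 - (-3.5)·0.000) / (6.5) = 0.752;  x_2 ← (1−ω)·0.000 + ω·0.752 = 0.602
  x_3: GS value = (-1 - (3)·0.113 - (2)·0.602) / (9) = -0.283;  x_3 ← (1−ω)·0.000 + ω·-0.283 = -0.226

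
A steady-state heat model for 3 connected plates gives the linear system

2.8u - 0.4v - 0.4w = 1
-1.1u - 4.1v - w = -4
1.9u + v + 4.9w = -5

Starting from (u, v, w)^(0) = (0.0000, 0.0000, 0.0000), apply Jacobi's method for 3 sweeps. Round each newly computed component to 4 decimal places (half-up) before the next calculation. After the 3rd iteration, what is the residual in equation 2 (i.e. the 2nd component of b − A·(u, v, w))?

Iteration 1:
  u = (1 - (-0.4)·0.0000 - (-0.4)·0.0000) / (2.8) = 0.3571
  v = (-4 - (-1.1)·0.0000 - (-1)·0.0000) / (-4.1) = 0.9756
  w = (-5 - (1.9)·0.0000 - (1)·0.0000) / (4.9) = -1.0204
Iteration 2:
  u = (1 - (-0.4)·0.9756 - (-0.4)·-1.0204) / (2.8) = 0.3507
  v = (-4 - (-1.1)·0.3571 - (-1)·-1.0204) / (-4.1) = 1.1287
  w = (-5 - (1.9)·0.3571 - (1)·0.9756) / (4.9) = -1.3580
Iteration 3:
  u = (1 - (-0.4)·1.1287 - (-0.4)·-1.3580) / (2.8) = 0.3244
  v = (-4 - (-1.1)·0.3507 - (-1)·-1.3580) / (-4.1) = 1.2127
  w = (-5 - (1.9)·0.3507 - (1)·1.1287) / (4.9) = -1.3867
Residual b − A·x = (0.0221, -0.0578, -0.0342)

-0.0578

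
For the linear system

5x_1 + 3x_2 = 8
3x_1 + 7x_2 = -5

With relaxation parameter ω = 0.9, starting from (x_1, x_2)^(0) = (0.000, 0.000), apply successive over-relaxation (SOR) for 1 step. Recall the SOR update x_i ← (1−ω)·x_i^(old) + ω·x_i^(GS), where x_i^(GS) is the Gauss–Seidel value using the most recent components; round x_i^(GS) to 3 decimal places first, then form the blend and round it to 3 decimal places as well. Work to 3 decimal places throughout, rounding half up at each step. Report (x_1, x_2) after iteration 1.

Iteration 1:
  x_1: GS value = (8 - (3)·0.000) / (5) = 1.600;  x_1 ← (1−ω)·0.000 + ω·1.600 = 1.440
  x_2: GS value = (-5 - (3)·1.440) / (7) = -1.331;  x_2 ← (1−ω)·0.000 + ω·-1.331 = -1.198

(1.440, -1.198)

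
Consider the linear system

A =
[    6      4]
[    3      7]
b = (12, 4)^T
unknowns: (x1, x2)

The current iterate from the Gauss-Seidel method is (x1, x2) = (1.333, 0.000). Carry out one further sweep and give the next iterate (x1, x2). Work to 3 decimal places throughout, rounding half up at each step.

One sweep:
  x1 = (12 - (4)·0.000) / (6) = 2.000
  x2 = (4 - (3)·2.000) / (7) = -0.286

(2.000, -0.286)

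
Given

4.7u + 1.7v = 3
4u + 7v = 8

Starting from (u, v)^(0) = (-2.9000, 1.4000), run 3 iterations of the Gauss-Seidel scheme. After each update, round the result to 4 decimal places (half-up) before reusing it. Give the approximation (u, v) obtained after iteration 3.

Iteration 1:
  u = (3 - (1.7)·1.4000) / (4.7) = 0.1319
  v = (8 - (4)·0.1319) / (7) = 1.0675
Iteration 2:
  u = (3 - (1.7)·1.0675) / (4.7) = 0.2522
  v = (8 - (4)·0.2522) / (7) = 0.9987
Iteration 3:
  u = (3 - (1.7)·0.9987) / (4.7) = 0.2771
  v = (8 - (4)·0.2771) / (7) = 0.9845

(0.2771, 0.9845)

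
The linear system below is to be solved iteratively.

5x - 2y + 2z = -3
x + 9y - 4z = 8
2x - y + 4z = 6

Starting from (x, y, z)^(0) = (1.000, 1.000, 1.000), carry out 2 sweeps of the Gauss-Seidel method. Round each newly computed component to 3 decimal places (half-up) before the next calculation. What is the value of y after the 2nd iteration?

1.944

Iteration 1:
  x = (-3 - (-2)·1.000 - (2)·1.000) / (5) = -0.600
  y = (8 - (1)·-0.600 - (-4)·1.000) / (9) = 1.400
  z = (6 - (2)·-0.600 - (-1)·1.400) / (4) = 2.150
Iteration 2:
  x = (-3 - (-2)·1.400 - (2)·2.150) / (5) = -0.900
  y = (8 - (1)·-0.900 - (-4)·2.150) / (9) = 1.944
  z = (6 - (2)·-0.900 - (-1)·1.944) / (4) = 2.436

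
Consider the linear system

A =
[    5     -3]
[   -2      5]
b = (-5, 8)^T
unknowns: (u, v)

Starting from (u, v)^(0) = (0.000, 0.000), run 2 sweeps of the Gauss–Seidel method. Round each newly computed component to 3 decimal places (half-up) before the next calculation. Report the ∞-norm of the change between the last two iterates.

0.720

Iteration 1:
  u = (-5 - (-3)·0.000) / (5) = -1.000
  v = (8 - (-2)·-1.000) / (5) = 1.200
Iteration 2:
  u = (-5 - (-3)·1.200) / (5) = -0.280
  v = (8 - (-2)·-0.280) / (5) = 1.488
Change: (0.720, 0.288) → max |·| = 0.720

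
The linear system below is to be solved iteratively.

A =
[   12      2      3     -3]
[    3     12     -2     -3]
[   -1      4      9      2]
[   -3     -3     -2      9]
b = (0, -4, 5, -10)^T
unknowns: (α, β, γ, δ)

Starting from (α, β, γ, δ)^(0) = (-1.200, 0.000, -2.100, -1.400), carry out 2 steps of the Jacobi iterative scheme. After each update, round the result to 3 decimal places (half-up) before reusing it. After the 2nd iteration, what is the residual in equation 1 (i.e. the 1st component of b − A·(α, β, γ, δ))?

0.748

Iteration 1:
  α = (0 - (2)·0.000 - (3)·-2.100 - (-3)·-1.400) / (12) = 0.175
  β = (-4 - (3)·-1.200 - (-2)·-2.100 - (-3)·-1.400) / (12) = -0.733
  γ = (5 - (-1)·-1.200 - (4)·0.000 - (2)·-1.400) / (9) = 0.733
  δ = (-10 - (-3)·-1.200 - (-3)·0.000 - (-2)·-2.100) / (9) = -1.978
Iteration 2:
  α = (0 - (2)·-0.733 - (3)·0.733 - (-3)·-1.978) / (12) = -0.556
  β = (-4 - (3)·0.175 - (-2)·0.733 - (-3)·-1.978) / (12) = -0.749
  γ = (5 - (-1)·0.175 - (4)·-0.733 - (2)·-1.978) / (9) = 1.340
  δ = (-10 - (-3)·0.175 - (-3)·-0.733 - (-2)·0.733) / (9) = -1.134
Residual b − A·x = (0.748, 5.934, -2.352, -1.029)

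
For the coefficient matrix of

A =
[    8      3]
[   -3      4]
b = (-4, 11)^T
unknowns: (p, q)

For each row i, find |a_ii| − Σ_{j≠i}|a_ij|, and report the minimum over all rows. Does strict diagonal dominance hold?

1

row 1: |8| − (3) = 5
row 2: |4| − (3) = 1
minimum over rows = 1 → strictly diagonally dominant (convergence guaranteed)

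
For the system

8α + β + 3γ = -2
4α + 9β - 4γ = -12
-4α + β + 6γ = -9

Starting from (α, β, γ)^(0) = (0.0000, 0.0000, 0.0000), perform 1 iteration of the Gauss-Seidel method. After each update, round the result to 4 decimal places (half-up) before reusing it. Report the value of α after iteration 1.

Iteration 1:
  α = (-2 - (1)·0.0000 - (3)·0.0000) / (8) = -0.2500
  β = (-12 - (4)·-0.2500 - (-4)·0.0000) / (9) = -1.2222
  γ = (-9 - (-4)·-0.2500 - (1)·-1.2222) / (6) = -1.4630

-0.2500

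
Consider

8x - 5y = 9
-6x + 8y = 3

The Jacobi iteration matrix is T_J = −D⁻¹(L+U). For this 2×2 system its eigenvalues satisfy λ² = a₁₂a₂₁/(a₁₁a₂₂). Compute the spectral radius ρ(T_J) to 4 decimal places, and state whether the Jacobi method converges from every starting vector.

a₁₂a₂₁/(a₁₁a₂₂) = (-5)·(-6) / ((8)·(8)) = 0.468750
ρ = √|0.468750| = √0.468750 = 0.6847
ρ < 1, so Jacobi converges

0.6847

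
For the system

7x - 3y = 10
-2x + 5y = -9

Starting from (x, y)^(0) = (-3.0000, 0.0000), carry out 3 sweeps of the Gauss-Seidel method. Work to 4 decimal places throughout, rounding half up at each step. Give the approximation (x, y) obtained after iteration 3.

(0.8118, -1.4753)

Iteration 1:
  x = (10 - (-3)·0.0000) / (7) = 1.4286
  y = (-9 - (-2)·1.4286) / (5) = -1.2286
Iteration 2:
  x = (10 - (-3)·-1.2286) / (7) = 0.9020
  y = (-9 - (-2)·0.9020) / (5) = -1.4392
Iteration 3:
  x = (10 - (-3)·-1.4392) / (7) = 0.8118
  y = (-9 - (-2)·0.8118) / (5) = -1.4753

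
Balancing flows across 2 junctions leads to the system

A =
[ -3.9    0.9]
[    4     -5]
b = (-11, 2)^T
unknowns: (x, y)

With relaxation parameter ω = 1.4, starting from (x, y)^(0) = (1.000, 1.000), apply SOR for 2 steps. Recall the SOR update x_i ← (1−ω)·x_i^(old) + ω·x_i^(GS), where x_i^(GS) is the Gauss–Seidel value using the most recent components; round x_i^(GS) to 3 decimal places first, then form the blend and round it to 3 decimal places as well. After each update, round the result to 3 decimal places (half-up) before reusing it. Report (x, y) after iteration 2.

Iteration 1:
  x: GS value = (-11 - (0.9)·1.000) / (-3.9) = 3.051;  x ← (1−ω)·1.000 + ω·3.051 = 3.871
  y: GS value = (2 - (4)·3.871) / (-5) = 2.697;  y ← (1−ω)·1.000 + ω·2.697 = 3.376
Iteration 2:
  x: GS value = (-11 - (0.9)·3.376) / (-3.9) = 3.600;  x ← (1−ω)·3.871 + ω·3.600 = 3.492
  y: GS value = (2 - (4)·3.492) / (-5) = 2.394;  y ← (1−ω)·3.376 + ω·2.394 = 2.001

(3.492, 2.001)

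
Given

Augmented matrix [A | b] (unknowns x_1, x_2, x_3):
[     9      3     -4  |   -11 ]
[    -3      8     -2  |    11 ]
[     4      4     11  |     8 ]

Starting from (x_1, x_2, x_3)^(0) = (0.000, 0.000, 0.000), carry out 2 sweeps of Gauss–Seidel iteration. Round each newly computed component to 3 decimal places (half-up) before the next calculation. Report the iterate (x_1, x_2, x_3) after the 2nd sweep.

Iteration 1:
  x_1 = (-11 - (3)·0.000 - (-4)·0.000) / (9) = -1.222
  x_2 = (11 - (-3)·-1.222 - (-2)·0.000) / (8) = 0.917
  x_3 = (8 - (4)·-1.222 - (4)·0.917) / (11) = 0.838
Iteration 2:
  x_1 = (-11 - (3)·0.917 - (-4)·0.838) / (9) = -1.155
  x_2 = (11 - (-3)·-1.155 - (-2)·0.838) / (8) = 1.151
  x_3 = (8 - (4)·-1.155 - (4)·1.151) / (11) = 0.729

(-1.155, 1.151, 0.729)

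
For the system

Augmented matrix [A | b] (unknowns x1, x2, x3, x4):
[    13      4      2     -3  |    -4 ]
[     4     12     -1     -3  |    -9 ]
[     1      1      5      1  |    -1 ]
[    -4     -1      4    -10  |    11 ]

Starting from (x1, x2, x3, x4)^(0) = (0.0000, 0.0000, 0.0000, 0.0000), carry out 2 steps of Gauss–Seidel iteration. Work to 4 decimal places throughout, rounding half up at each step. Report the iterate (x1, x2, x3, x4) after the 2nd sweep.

(-0.3184, -0.8736, 0.2216, -0.7966)

Iteration 1:
  x1 = (-4 - (4)·0.0000 - (2)·0.0000 - (-3)·0.0000) / (13) = -0.3077
  x2 = (-9 - (4)·-0.3077 - (-1)·0.0000 - (-3)·0.0000) / (12) = -0.6474
  x3 = (-1 - (1)·-0.3077 - (1)·-0.6474 - (1)·0.0000) / (5) = -0.0090
  x4 = (11 - (-4)·-0.3077 - (-1)·-0.6474 - (4)·-0.0090) / (-10) = -0.9158
Iteration 2:
  x1 = (-4 - (4)·-0.6474 - (2)·-0.0090 - (-3)·-0.9158) / (13) = -0.3184
  x2 = (-9 - (4)·-0.3184 - (-1)·-0.0090 - (-3)·-0.9158) / (12) = -0.8736
  x3 = (-1 - (1)·-0.3184 - (1)·-0.8736 - (1)·-0.9158) / (5) = 0.2216
  x4 = (11 - (-4)·-0.3184 - (-1)·-0.8736 - (4)·0.2216) / (-10) = -0.7966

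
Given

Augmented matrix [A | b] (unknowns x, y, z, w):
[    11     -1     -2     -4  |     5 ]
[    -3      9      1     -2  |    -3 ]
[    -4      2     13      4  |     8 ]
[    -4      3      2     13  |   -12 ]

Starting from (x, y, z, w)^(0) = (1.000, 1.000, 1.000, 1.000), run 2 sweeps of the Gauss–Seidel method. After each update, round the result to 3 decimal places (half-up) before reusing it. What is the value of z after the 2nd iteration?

Iteration 1:
  x = (5 - (-1)·1.000 - (-2)·1.000 - (-4)·1.000) / (11) = 1.091
  y = (-3 - (-3)·1.091 - (1)·1.000 - (-2)·1.000) / (9) = 0.141
  z = (8 - (-4)·1.091 - (2)·0.141 - (4)·1.000) / (13) = 0.622
  w = (-12 - (-4)·1.091 - (3)·0.141 - (2)·0.622) / (13) = -0.716
Iteration 2:
  x = (5 - (-1)·0.141 - (-2)·0.622 - (-4)·-0.716) / (11) = 0.320
  y = (-3 - (-3)·0.320 - (1)·0.622 - (-2)·-0.716) / (9) = -0.455
  z = (8 - (-4)·0.320 - (2)·-0.455 - (4)·-0.716) / (13) = 1.004
  w = (-12 - (-4)·0.320 - (3)·-0.455 - (2)·1.004) / (13) = -0.874

1.004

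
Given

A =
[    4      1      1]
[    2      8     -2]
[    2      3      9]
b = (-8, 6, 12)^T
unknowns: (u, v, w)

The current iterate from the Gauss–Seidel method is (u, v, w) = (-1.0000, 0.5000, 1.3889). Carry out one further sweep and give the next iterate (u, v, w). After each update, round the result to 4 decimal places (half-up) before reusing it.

One sweep:
  u = (-8 - (1)·0.5000 - (1)·1.3889) / (4) = -2.4722
  v = (6 - (2)·-2.4722 - (-2)·1.3889) / (8) = 1.7153
  w = (12 - (2)·-2.4722 - (3)·1.7153) / (9) = 1.3109

(-2.4722, 1.7153, 1.3109)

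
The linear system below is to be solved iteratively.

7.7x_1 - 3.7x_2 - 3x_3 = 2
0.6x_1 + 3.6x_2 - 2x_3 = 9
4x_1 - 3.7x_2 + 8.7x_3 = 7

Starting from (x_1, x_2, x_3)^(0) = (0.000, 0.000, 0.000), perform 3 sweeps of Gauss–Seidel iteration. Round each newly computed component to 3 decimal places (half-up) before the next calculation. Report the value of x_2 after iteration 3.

2.774

Iteration 1:
  x_1 = (2 - (-3.7)·0.000 - (-3)·0.000) / (7.7) = 0.260
  x_2 = (9 - (0.6)·0.260 - (-2)·0.000) / (3.6) = 2.457
  x_3 = (7 - (4)·0.260 - (-3.7)·2.457) / (8.7) = 1.730
Iteration 2:
  x_1 = (2 - (-3.7)·2.457 - (-3)·1.730) / (7.7) = 2.114
  x_2 = (9 - (0.6)·2.114 - (-2)·1.730) / (3.6) = 3.109
  x_3 = (7 - (4)·2.114 - (-3.7)·3.109) / (8.7) = 1.155
Iteration 3:
  x_1 = (2 - (-3.7)·3.109 - (-3)·1.155) / (7.7) = 2.204
  x_2 = (9 - (0.6)·2.204 - (-2)·1.155) / (3.6) = 2.774
  x_3 = (7 - (4)·2.204 - (-3.7)·2.774) / (8.7) = 0.971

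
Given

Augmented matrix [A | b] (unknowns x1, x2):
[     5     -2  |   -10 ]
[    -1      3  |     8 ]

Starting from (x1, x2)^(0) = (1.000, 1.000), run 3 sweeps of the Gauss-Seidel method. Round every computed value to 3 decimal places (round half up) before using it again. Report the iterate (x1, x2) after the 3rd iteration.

(-1.086, 2.305)

Iteration 1:
  x1 = (-10 - (-2)·1.000) / (5) = -1.600
  x2 = (8 - (-1)·-1.600) / (3) = 2.133
Iteration 2:
  x1 = (-10 - (-2)·2.133) / (5) = -1.147
  x2 = (8 - (-1)·-1.147) / (3) = 2.284
Iteration 3:
  x1 = (-10 - (-2)·2.284) / (5) = -1.086
  x2 = (8 - (-1)·-1.086) / (3) = 2.305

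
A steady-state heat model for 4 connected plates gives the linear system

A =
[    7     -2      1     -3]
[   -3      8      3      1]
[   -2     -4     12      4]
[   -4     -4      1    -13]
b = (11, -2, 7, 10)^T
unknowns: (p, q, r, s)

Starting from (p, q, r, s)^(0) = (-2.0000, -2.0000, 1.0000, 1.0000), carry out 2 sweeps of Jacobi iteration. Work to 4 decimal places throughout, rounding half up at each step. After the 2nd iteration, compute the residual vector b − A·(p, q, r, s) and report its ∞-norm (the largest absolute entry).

13.3728

Iteration 1:
  p = (11 - (-2)·-2.0000 - (1)·1.0000 - (-3)·1.0000) / (7) = 1.2857
  q = (-2 - (-3)·-2.0000 - (3)·1.0000 - (1)·1.0000) / (8) = -1.5000
  r = (7 - (-2)·-2.0000 - (-4)·-2.0000 - (4)·1.0000) / (12) = -0.7500
  s = (10 - (-4)·-2.0000 - (-4)·-2.0000 - (1)·1.0000) / (-13) = 0.5385
Iteration 2:
  p = (11 - (-2)·-1.5000 - (1)·-0.7500 - (-3)·0.5385) / (7) = 1.4808
  q = (-2 - (-3)·1.2857 - (3)·-0.7500 - (1)·0.5385) / (8) = 0.4461
  r = (7 - (-2)·1.2857 - (-4)·-1.5000 - (4)·0.5385) / (12) = 0.1181
  s = (10 - (-4)·1.2857 - (-4)·-1.5000 - (1)·-0.7500) / (-13) = -0.7610
Residual b − A·x = (-0.8745, -0.7197, 13.3728, 7.6965); ∞-norm = 13.3728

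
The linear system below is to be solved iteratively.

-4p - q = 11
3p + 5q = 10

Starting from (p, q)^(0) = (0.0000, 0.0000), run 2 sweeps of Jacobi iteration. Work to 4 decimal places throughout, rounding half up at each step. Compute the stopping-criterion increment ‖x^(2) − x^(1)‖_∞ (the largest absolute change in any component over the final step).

Iteration 1:
  p = (11 - (-1)·0.0000) / (-4) = -2.7500
  q = (10 - (3)·0.0000) / (5) = 2.0000
Iteration 2:
  p = (11 - (-1)·2.0000) / (-4) = -3.2500
  q = (10 - (3)·-2.7500) / (5) = 3.6500
Change: (-0.5000, 1.6500) → max |·| = 1.6500

1.6500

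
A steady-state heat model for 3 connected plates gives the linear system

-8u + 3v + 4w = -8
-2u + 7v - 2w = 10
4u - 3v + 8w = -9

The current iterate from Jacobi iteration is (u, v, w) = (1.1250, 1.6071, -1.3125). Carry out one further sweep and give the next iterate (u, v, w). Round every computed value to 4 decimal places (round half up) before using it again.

One sweep:
  u = (-8 - (3)·1.6071 - (4)·-1.3125) / (-8) = 0.9464
  v = (10 - (-2)·1.1250 - (-2)·-1.3125) / (7) = 1.3750
  w = (-9 - (4)·1.1250 - (-3)·1.6071) / (8) = -1.0848

(0.9464, 1.3750, -1.0848)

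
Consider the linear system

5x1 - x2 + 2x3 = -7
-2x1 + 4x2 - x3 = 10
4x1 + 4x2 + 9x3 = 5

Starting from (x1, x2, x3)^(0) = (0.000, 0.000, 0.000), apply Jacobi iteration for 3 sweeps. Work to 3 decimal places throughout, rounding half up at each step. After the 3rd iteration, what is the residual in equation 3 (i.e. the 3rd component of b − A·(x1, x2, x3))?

Iteration 1:
  x1 = (-7 - (-1)·0.000 - (2)·0.000) / (5) = -1.400
  x2 = (10 - (-2)·0.000 - (-1)·0.000) / (4) = 2.500
  x3 = (5 - (4)·0.000 - (4)·0.000) / (9) = 0.556
Iteration 2:
  x1 = (-7 - (-1)·2.500 - (2)·0.556) / (5) = -1.122
  x2 = (10 - (-2)·-1.400 - (-1)·0.556) / (4) = 1.939
  x3 = (5 - (4)·-1.400 - (4)·2.500) / (9) = 0.067
Iteration 3:
  x1 = (-7 - (-1)·1.939 - (2)·0.067) / (5) = -1.039
  x2 = (10 - (-2)·-1.122 - (-1)·0.067) / (4) = 1.956
  x3 = (5 - (4)·-1.122 - (4)·1.939) / (9) = 0.192
Residual b − A·x = (-0.233, 0.290, -0.396)

-0.396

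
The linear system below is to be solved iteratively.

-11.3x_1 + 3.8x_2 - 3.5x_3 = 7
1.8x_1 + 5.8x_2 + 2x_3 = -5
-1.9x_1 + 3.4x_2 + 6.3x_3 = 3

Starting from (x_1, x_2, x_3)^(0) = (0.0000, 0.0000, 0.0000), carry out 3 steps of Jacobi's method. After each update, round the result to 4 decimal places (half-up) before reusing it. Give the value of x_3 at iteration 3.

0.6075

Iteration 1:
  x_1 = (7 - (3.8)·0.0000 - (-3.5)·0.0000) / (-11.3) = -0.6195
  x_2 = (-5 - (1.8)·0.0000 - (2)·0.0000) / (5.8) = -0.8621
  x_3 = (3 - (-1.9)·0.0000 - (3.4)·0.0000) / (6.3) = 0.4762
Iteration 2:
  x_1 = (7 - (3.8)·-0.8621 - (-3.5)·0.4762) / (-11.3) = -1.0569
  x_2 = (-5 - (1.8)·-0.6195 - (2)·0.4762) / (5.8) = -0.8340
  x_3 = (3 - (-1.9)·-0.6195 - (3.4)·-0.8621) / (6.3) = 0.7546
Iteration 3:
  x_1 = (7 - (3.8)·-0.8340 - (-3.5)·0.7546) / (-11.3) = -1.1337
  x_2 = (-5 - (1.8)·-1.0569 - (2)·0.7546) / (5.8) = -0.7943
  x_3 = (3 - (-1.9)·-1.0569 - (3.4)·-0.8340) / (6.3) = 0.6075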